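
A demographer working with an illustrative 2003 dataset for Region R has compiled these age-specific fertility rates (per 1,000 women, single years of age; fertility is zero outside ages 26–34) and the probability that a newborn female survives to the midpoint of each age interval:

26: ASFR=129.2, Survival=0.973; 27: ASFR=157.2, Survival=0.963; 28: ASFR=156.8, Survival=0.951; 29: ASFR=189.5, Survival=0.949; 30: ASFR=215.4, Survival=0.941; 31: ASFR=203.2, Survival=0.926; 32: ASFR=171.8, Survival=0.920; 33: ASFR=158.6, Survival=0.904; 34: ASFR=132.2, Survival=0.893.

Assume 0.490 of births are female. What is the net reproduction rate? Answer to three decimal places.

Proportion female at birth = 0.490.
Per-age-group product (1 × ASFR × survival probability):
  26: 1 × 129.2/1000 × 0.973 = 0.12571
  27: 1 × 157.2/1000 × 0.963 = 0.15138
  28: 1 × 156.8/1000 × 0.951 = 0.14912
  29: 1 × 189.5/1000 × 0.949 = 0.17984
  30: 1 × 215.4/1000 × 0.941 = 0.20269
  31: 1 × 203.2/1000 × 0.926 = 0.18816
  32: 1 × 171.8/1000 × 0.920 = 0.15806
  33: 1 × 158.6/1000 × 0.904 = 0.14337
  34: 1 × 132.2/1000 × 0.893 = 0.11805
Sum = 1.41638
NRR = 0.490 × 1.41638 = 0.69403

0.694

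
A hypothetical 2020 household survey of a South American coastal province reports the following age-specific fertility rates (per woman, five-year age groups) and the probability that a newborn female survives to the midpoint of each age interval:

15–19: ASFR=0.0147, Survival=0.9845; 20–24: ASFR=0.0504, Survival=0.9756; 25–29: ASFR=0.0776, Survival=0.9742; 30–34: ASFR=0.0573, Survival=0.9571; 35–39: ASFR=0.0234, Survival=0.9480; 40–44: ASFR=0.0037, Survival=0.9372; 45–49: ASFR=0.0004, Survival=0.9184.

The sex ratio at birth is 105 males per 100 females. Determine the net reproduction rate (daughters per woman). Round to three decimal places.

Proportion female at birth = 100 / (100 + 105) = 0.48780.
Weighting each age-specific rate by interval width and survival:
  15–19: 5 × 0.0147 × 0.9845 = 0.07236
  20–24: 5 × 0.0504 × 0.9756 = 0.24585
  25–29: 5 × 0.0776 × 0.9742 = 0.37799
  30–34: 5 × 0.0573 × 0.9571 = 0.27421
  35–39: 5 × 0.0234 × 0.9480 = 0.11092
  40–44: 5 × 0.0037 × 0.9372 = 0.01734
  45–49: 5 × 0.0004 × 0.9184 = 0.00184
Sum = 1.10051
NRR = 0.48780 × 1.10051 = 0.53683
NRR < 1, so the cohort does not fully replace itself.

0.537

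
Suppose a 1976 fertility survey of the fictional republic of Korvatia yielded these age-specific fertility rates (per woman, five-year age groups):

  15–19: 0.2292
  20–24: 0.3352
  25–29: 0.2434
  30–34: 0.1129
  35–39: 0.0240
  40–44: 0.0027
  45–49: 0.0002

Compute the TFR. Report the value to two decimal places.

Sum of ASFRs = 0.2292 + 0.3352 + 0.2434 + 0.1129 + 0.0240 + 0.0027 + 0.0002 = 0.9476
TFR = 5 × 0.9476 = 4.738

4.74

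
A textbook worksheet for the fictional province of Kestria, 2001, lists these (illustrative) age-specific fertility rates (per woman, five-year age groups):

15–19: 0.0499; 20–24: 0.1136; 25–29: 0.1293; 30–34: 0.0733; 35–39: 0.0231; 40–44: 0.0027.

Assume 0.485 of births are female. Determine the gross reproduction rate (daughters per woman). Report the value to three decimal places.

Proportion female at birth = 0.485.
Sum of ASFRs = 0.0499 + 0.1136 + 0.1293 + 0.0733 + 0.0231 + 0.0027 = 0.3919
TFR = 5 × 0.3919 = 1.9595
GRR = 0.485 × 1.9595 = 0.95036

0.950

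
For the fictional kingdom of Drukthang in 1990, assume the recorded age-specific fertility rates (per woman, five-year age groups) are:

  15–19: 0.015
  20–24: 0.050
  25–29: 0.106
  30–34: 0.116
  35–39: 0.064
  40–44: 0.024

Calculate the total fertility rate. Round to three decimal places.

1.875

Sum of ASFRs = 0.015 + 0.050 + 0.106 + 0.116 + 0.064 + 0.024 = 0.375
TFR = 5 × 0.375 = 1.875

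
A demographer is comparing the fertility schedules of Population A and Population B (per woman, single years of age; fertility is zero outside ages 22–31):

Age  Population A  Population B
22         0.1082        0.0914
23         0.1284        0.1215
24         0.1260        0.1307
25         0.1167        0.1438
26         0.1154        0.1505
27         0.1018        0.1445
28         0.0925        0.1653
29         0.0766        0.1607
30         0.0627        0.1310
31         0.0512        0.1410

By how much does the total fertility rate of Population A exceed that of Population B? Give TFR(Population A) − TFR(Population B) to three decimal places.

Population A:
  Sum of ASFRs = 0.1082 + 0.1284 + 0.1260 + 0.1167 + 0.1154 + 0.1018 + 0.0925 + 0.0766 + 0.0627 + 0.0512 = 0.9795
  TFR = 0.9795
Population B:
  Sum of ASFRs = 0.0914 + 0.1215 + 0.1307 + 0.1438 + 0.1505 + 0.1445 + 0.1653 + 0.1607 + 0.1310 + 0.1410 = 1.3804
  TFR = 1.3804
Difference = 0.9795 − 1.3804 = -0.4009

-0.401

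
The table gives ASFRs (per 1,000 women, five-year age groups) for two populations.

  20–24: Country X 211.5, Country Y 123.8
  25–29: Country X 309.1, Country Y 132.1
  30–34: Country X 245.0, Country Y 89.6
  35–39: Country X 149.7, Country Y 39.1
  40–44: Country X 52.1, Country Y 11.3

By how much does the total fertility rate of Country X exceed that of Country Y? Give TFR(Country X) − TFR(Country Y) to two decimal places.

2.86

Country X:
  Sum of ASFRs = 211.5 + 309.1 + 245.0 + 149.7 + 52.1 = 967.4
  TFR = 5 × 967.4 / 1000 = 4.837
Country Y:
  Sum of ASFRs = 123.8 + 132.1 + 89.6 + 39.1 + 11.3 = 395.9
  TFR = 5 × 395.9 / 1000 = 1.9795
Difference = 4.837 − 1.9795 = 2.8575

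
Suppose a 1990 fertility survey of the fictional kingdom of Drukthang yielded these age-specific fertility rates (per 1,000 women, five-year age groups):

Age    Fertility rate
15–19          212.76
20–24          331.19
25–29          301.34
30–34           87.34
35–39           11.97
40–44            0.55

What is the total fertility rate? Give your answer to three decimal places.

4.726

Sum of ASFRs = 212.76 + 331.19 + 301.34 + 87.34 + 11.97 + 0.55 = 945.15
TFR = 5 × 945.15 / 1000 = 4.72575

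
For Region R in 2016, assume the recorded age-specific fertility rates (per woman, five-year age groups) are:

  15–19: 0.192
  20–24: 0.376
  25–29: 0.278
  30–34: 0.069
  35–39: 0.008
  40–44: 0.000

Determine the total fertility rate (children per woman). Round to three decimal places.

4.615

Sum of ASFRs = 0.192 + 0.376 + 0.278 + 0.069 + 0.008 + 0.000 = 0.923
TFR = 5 × 0.923 = 4.615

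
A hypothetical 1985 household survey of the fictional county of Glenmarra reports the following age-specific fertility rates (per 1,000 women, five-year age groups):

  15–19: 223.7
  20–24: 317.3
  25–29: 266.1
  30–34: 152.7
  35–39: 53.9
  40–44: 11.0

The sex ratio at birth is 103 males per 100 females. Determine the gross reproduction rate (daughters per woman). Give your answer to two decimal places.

Proportion female at birth = 100 / (100 + 103) = 0.49261.
Sum of ASFRs = 223.7 + 317.3 + 266.1 + 152.7 + 53.9 + 11.0 = 1024.7
TFR = 5 × 1024.7 / 1000 = 5.1235
GRR = 0.49261 × 5.1235 = 2.52389

2.52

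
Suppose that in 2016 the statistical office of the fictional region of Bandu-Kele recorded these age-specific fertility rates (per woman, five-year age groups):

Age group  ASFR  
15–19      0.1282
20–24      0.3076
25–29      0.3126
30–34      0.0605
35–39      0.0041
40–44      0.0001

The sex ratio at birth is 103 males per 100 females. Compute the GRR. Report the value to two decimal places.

Proportion female at birth = 100 / (100 + 103) = 0.49261.
Sum of ASFRs = 0.1282 + 0.3076 + 0.3126 + 0.0605 + 0.0041 + 0.0001 = 0.8131
TFR = 5 × 0.8131 = 4.0655
GRR = 0.49261 × 4.0655 = 2.00271

2.00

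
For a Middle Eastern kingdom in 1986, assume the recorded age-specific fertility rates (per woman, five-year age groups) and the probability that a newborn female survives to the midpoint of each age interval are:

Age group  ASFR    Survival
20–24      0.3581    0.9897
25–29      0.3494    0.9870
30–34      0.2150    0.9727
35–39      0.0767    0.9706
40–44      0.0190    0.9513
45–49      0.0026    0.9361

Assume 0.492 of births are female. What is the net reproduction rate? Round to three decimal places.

2.468

Proportion female at birth = 0.492.
Per-age-group product (5 × ASFR × survival probability):
  20–24: 5 × 0.3581 × 0.9897 = 1.77206
  25–29: 5 × 0.3494 × 0.9870 = 1.72429
  30–34: 5 × 0.2150 × 0.9727 = 1.04565
  35–39: 5 × 0.0767 × 0.9706 = 0.37223
  40–44: 5 × 0.0190 × 0.9513 = 0.09037
  45–49: 5 × 0.0026 × 0.9361 = 0.01217
Sum = 5.01677
NRR = 0.492 × 5.01677 = 2.46825
With NRR above 1 the population is above replacement fertility.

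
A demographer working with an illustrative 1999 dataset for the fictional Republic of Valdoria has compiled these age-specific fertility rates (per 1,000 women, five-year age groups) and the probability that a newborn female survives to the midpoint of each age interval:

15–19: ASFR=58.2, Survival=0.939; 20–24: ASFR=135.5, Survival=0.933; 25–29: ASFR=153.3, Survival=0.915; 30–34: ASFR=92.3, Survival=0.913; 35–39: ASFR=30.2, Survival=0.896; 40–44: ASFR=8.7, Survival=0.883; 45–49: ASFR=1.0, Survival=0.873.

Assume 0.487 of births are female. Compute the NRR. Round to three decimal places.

Proportion female at birth = 0.487.
Each age group contributes 5 × ASFR × survival:
  15–19: 5 × 58.2/1000 × 0.939 = 0.27325
  20–24: 5 × 135.5/1000 × 0.933 = 0.63211
  25–29: 5 × 153.3/1000 × 0.915 = 0.70135
  30–34: 5 × 92.3/1000 × 0.913 = 0.42135
  35–39: 5 × 30.2/1000 × 0.896 = 0.13530
  40–44: 5 × 8.7/1000 × 0.883 = 0.03841
  45–49: 5 × 1.0/1000 × 0.873 = 0.00437
Sum = 2.20614
NRR = 0.487 × 2.20614 = 1.07439

1.074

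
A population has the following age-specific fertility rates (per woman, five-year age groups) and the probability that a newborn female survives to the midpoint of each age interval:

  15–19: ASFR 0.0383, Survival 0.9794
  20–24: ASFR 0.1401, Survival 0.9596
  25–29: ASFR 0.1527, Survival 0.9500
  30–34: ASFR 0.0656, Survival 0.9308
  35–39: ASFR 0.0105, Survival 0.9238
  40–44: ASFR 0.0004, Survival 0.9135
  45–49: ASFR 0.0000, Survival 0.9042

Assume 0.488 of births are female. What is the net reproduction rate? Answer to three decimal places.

0.947

Proportion female at birth = 0.488.
Per-age-group product (5 × ASFR × survival probability):
  15–19: 5 × 0.0383 × 0.9794 = 0.18756
  20–24: 5 × 0.1401 × 0.9596 = 0.67220
  25–29: 5 × 0.1527 × 0.9500 = 0.72533
  30–34: 5 × 0.0656 × 0.9308 = 0.30530
  35–39: 5 × 0.0105 × 0.9238 = 0.04850
  40–44: 5 × 0.0004 × 0.9135 = 0.00183
  45–49: 5 × 0.0000 × 0.9042 = 0.00000
Sum = 1.94072
NRR = 0.488 × 1.94072 = 0.94707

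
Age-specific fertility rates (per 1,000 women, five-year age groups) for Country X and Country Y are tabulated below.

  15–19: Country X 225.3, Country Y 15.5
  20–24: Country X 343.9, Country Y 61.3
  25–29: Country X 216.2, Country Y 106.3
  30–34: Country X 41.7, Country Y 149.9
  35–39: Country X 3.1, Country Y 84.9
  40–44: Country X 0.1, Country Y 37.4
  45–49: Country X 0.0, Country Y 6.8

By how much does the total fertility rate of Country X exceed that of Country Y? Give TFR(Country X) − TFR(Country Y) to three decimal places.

Country X:
  Sum of ASFRs = 225.3 + 343.9 + 216.2 + 41.7 + 3.1 + 0.1 + 0.0 = 830.3
  TFR = 5 × 830.3 / 1000 = 4.1515
Country Y:
  Sum of ASFRs = 15.5 + 61.3 + 106.3 + 149.9 + 84.9 + 37.4 + 6.8 = 462.1
  TFR = 5 × 462.1 / 1000 = 2.3105
Difference = 4.1515 − 2.3105 = 1.841

1.841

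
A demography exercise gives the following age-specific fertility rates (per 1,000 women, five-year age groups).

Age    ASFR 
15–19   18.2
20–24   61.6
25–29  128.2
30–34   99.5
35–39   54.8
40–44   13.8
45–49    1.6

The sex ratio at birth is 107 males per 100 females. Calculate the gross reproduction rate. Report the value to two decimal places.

0.91

Proportion female at birth = 100 / (100 + 107) = 0.48309.
Sum of ASFRs = 18.2 + 61.6 + 128.2 + 99.5 + 54.8 + 13.8 + 1.6 = 377.7
TFR = 5 × 377.7 / 1000 = 1.8885
GRR = 0.48309 × 1.8885 = 0.91232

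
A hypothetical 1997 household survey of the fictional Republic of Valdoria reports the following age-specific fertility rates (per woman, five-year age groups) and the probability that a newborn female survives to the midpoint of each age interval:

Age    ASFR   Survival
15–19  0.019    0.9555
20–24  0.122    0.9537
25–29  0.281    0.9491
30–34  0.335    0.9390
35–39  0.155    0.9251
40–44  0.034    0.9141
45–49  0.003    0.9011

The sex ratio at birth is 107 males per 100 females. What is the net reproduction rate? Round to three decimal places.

2.157

Proportion female at birth = 100 / (100 + 107) = 0.48309.
Per-age-group product (5 × ASFR × survival probability):
  15–19: 5 × 0.019 × 0.9555 = 0.09077
  20–24: 5 × 0.122 × 0.9537 = 0.58176
  25–29: 5 × 0.281 × 0.9491 = 1.33349
  30–34: 5 × 0.335 × 0.9390 = 1.57283
  35–39: 5 × 0.155 × 0.9251 = 0.71695
  40–44: 5 × 0.034 × 0.9141 = 0.15540
  45–49: 5 × 0.003 × 0.9011 = 0.01352
Sum = 4.46472
NRR = 0.48309 × 4.46472 = 2.15686
An NRR exceeding 1 indicates intrinsic growth under these rates.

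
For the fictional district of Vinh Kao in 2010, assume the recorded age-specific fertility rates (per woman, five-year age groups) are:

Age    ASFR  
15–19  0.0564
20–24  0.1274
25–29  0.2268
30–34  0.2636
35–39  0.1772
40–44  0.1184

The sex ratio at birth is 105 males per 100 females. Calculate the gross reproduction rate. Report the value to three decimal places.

2.365

Proportion female at birth = 100 / (100 + 105) = 0.48780.
Sum of ASFRs = 0.0564 + 0.1274 + 0.2268 + 0.2636 + 0.1772 + 0.1184 = 0.9698
TFR = 5 × 0.9698 = 4.849
GRR = 0.48780 × 4.849 = 2.36534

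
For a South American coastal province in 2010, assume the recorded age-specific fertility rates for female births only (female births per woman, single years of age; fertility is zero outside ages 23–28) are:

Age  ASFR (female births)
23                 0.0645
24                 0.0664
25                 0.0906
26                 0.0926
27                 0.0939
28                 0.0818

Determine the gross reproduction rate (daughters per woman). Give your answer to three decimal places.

Sum of female ASFRs = 0.0645 + 0.0664 + 0.0906 + 0.0926 + 0.0939 + 0.0818 = 0.4898
GRR = 0.4898

0.490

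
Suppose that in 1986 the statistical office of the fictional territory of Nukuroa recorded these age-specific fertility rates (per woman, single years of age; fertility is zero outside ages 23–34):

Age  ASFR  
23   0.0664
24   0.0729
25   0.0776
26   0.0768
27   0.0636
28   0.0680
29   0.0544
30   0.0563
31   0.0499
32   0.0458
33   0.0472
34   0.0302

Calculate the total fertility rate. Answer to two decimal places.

Sum of ASFRs = 0.0664 + 0.0729 + 0.0776 + 0.0768 + 0.0636 + 0.0680 + 0.0544 + 0.0563 + 0.0499 + 0.0458 + 0.0472 + 0.0302 = 0.7091
TFR = 0.7091

0.71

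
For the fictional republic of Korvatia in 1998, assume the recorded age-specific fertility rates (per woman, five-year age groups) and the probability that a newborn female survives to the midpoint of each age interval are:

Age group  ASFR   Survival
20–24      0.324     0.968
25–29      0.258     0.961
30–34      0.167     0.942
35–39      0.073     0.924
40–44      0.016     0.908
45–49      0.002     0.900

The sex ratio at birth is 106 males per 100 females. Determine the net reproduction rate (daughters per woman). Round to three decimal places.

1.948

Proportion female at birth = 100 / (100 + 106) = 0.48544.
Per-age-group product (5 × ASFR × survival probability):
  20–24: 5 × 0.324 × 0.968 = 1.56816
  25–29: 5 × 0.258 × 0.961 = 1.23969
  30–34: 5 × 0.167 × 0.942 = 0.78657
  35–39: 5 × 0.073 × 0.924 = 0.33726
  40–44: 5 × 0.016 × 0.908 = 0.07264
  45–49: 5 × 0.002 × 0.900 = 0.00900
Sum = 4.01332
NRR = 0.48544 × 4.01332 = 1.94823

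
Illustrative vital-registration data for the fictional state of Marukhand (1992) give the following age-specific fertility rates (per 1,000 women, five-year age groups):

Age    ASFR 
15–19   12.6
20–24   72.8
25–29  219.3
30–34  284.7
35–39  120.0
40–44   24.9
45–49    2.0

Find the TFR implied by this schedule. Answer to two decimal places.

Sum of ASFRs = 12.6 + 72.8 + 219.3 + 284.7 + 120.0 + 24.9 + 2.0 = 736.3
TFR = 5 × 736.3 / 1000 = 3.6815

3.68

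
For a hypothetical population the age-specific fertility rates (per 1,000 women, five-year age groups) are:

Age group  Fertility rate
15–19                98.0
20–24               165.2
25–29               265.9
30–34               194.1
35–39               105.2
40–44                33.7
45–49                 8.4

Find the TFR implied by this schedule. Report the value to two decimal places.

4.35

Sum of ASFRs = 98.0 + 165.2 + 265.9 + 194.1 + 105.2 + 33.7 + 8.4 = 870.5
TFR = 5 × 870.5 / 1000 = 4.3525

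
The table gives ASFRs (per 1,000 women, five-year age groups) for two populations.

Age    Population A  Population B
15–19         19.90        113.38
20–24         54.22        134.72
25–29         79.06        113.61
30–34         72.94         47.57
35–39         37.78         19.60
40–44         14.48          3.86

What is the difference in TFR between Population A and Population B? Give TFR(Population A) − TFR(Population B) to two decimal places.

Population A:
  Sum of ASFRs = 19.90 + 54.22 + 79.06 + 72.94 + 37.78 + 14.48 = 278.38
  TFR = 5 × 278.38 / 1000 = 1.3919
Population B:
  Sum of ASFRs = 113.38 + 134.72 + 113.61 + 47.57 + 19.60 + 3.86 = 432.74
  TFR = 5 × 432.74 / 1000 = 2.1637
Difference = 1.3919 − 2.1637 = -0.7718

-0.77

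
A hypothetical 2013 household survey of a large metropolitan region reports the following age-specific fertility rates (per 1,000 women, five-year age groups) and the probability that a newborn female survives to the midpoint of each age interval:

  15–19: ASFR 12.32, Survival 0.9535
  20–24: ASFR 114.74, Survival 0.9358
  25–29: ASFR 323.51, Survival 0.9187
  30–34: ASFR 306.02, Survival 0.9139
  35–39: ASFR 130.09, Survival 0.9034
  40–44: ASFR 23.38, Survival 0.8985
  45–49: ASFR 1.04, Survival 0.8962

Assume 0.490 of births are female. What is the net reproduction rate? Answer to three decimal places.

Proportion female at birth = 0.490.
Weighting each age-specific rate by interval width and survival:
  15–19: 5 × 12.32/1000 × 0.9535 = 0.05874
  20–24: 5 × 114.74/1000 × 0.9358 = 0.53687
  25–29: 5 × 323.51/1000 × 0.9187 = 1.48604
  30–34: 5 × 306.02/1000 × 0.9139 = 1.39836
  35–39: 5 × 130.09/1000 × 0.9034 = 0.58762
  40–44: 5 × 23.38/1000 × 0.8985 = 0.10503
  45–49: 5 × 1.04/1000 × 0.8962 = 0.00466
Sum = 4.17732
NRR = 0.490 × 4.17732 = 2.04689
An NRR exceeding 1 indicates intrinsic growth under these rates.

2.047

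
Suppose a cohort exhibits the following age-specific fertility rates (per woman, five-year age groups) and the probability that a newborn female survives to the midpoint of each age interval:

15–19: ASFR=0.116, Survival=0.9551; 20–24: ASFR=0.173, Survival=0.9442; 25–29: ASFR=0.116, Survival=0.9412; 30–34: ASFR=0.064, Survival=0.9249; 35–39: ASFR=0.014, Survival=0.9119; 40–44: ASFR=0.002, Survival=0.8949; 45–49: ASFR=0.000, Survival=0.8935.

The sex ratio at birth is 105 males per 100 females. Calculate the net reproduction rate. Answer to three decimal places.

Proportion female at birth = 100 / (100 + 105) = 0.48780.
Per-age-group product (5 × ASFR × survival probability):
  15–19: 5 × 0.116 × 0.9551 = 0.55396
  20–24: 5 × 0.173 × 0.9442 = 0.81673
  25–29: 5 × 0.116 × 0.9412 = 0.54590
  30–34: 5 × 0.064 × 0.9249 = 0.29597
  35–39: 5 × 0.014 × 0.9119 = 0.06383
  40–44: 5 × 0.002 × 0.8949 = 0.00895
  45–49: 5 × 0.000 × 0.8935 = 0.00000
Sum = 2.28534
NRR = 0.48780 × 2.28534 = 1.11479
An NRR exceeding 1 indicates intrinsic growth under these rates.

1.115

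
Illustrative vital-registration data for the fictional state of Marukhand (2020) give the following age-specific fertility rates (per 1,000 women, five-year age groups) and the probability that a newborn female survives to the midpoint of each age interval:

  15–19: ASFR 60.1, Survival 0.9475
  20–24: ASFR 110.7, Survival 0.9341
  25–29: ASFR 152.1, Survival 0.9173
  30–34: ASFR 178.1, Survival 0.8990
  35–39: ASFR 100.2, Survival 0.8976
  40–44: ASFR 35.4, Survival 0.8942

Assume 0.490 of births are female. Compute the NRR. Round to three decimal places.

Proportion female at birth = 0.490.
Weighting each age-specific rate by interval width and survival:
  15–19: 5 × 60.1/1000 × 0.9475 = 0.28472
  20–24: 5 × 110.7/1000 × 0.9341 = 0.51702
  25–29: 5 × 152.1/1000 × 0.9173 = 0.69761
  30–34: 5 × 178.1/1000 × 0.8990 = 0.80056
  35–39: 5 × 100.2/1000 × 0.8976 = 0.44970
  40–44: 5 × 35.4/1000 × 0.8942 = 0.15827
Sum = 2.90788
NRR = 0.490 × 2.90788 = 1.42486
With NRR above 1 the population is above replacement fertility.

1.425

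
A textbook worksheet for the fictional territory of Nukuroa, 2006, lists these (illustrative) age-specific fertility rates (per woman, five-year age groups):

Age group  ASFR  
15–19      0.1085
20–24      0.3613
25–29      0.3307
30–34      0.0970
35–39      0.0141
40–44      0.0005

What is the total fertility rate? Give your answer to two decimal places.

4.56

Sum of ASFRs = 0.1085 + 0.3613 + 0.3307 + 0.0970 + 0.0141 + 0.0005 = 0.9121
TFR = 5 × 0.9121 = 4.5605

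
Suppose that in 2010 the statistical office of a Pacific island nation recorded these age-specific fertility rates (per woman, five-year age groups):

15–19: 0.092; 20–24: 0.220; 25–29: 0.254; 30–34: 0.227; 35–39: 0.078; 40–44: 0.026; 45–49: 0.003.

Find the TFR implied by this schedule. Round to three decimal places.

Sum of ASFRs = 0.092 + 0.220 + 0.254 + 0.227 + 0.078 + 0.026 + 0.003 = 0.900
TFR = 5 × 0.900 = 4.5

4.500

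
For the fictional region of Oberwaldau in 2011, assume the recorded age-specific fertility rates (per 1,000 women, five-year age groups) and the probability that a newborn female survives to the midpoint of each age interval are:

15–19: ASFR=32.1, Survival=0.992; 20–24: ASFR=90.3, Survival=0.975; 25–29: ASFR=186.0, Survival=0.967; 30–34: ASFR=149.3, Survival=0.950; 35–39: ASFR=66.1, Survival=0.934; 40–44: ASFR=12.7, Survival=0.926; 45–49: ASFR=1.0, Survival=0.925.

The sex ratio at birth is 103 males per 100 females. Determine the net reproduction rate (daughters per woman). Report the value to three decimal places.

1.271

Proportion female at birth = 100 / (100 + 103) = 0.49261.
Weighting each age-specific rate by interval width and survival:
  15–19: 5 × 32.1/1000 × 0.992 = 0.15922
  20–24: 5 × 90.3/1000 × 0.975 = 0.44021
  25–29: 5 × 186.0/1000 × 0.967 = 0.89931
  30–34: 5 × 149.3/1000 × 0.950 = 0.70918
  35–39: 5 × 66.1/1000 × 0.934 = 0.30869
  40–44: 5 × 12.7/1000 × 0.926 = 0.05880
  45–49: 5 × 1.0/1000 × 0.925 = 0.00463
Sum = 2.58004
NRR = 0.49261 × 2.58004 = 1.27095
With NRR above 1 the population is above replacement fertility.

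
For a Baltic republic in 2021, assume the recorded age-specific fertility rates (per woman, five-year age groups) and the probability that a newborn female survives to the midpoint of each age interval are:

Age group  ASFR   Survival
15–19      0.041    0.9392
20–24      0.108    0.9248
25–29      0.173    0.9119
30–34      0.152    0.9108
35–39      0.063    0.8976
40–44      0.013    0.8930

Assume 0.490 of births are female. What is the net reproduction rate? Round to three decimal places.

Proportion female at birth = 0.490.
Survival-weighted fertility by age (5·fₓ·Sₓ):
  15–19: 5 × 0.041 × 0.9392 = 0.19254
  20–24: 5 × 0.108 × 0.9248 = 0.49939
  25–29: 5 × 0.173 × 0.9119 = 0.78879
  30–34: 5 × 0.152 × 0.9108 = 0.69221
  35–39: 5 × 0.063 × 0.8976 = 0.28274
  40–44: 5 × 0.013 × 0.8930 = 0.05805
Sum = 2.51372
NRR = 0.490 × 2.51372 = 1.23172
With NRR above 1 the population is above replacement fertility.

1.232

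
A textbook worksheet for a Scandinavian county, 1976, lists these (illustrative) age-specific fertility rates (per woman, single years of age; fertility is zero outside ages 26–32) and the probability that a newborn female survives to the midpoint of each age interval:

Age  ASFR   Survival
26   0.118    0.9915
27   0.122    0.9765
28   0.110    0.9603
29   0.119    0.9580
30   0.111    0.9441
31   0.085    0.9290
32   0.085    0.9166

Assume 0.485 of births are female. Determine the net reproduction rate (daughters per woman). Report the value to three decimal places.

Proportion female at birth = 0.485.
Per-age-group product (1 × ASFR × survival probability):
  26: 1 × 0.118 × 0.9915 = 0.11700
  27: 1 × 0.122 × 0.9765 = 0.11913
  28: 1 × 0.110 × 0.9603 = 0.10563
  29: 1 × 0.119 × 0.9580 = 0.11400
  30: 1 × 0.111 × 0.9441 = 0.10480
  31: 1 × 0.085 × 0.9290 = 0.07897
  32: 1 × 0.085 × 0.9166 = 0.07791
Sum = 0.71744
NRR = 0.485 × 0.71744 = 0.34796

0.348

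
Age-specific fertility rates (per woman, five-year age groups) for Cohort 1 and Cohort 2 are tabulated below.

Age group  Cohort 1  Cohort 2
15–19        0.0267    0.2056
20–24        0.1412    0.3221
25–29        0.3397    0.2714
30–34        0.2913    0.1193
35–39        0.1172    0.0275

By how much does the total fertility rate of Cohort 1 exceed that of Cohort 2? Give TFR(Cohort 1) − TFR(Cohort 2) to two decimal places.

Cohort 1:
  Sum of ASFRs = 0.0267 + 0.1412 + 0.3397 + 0.2913 + 0.1172 = 0.9161
  TFR = 5 × 0.9161 = 4.5805
Cohort 2:
  Sum of ASFRs = 0.2056 + 0.3221 + 0.2714 + 0.1193 + 0.0275 = 0.9459
  TFR = 5 × 0.9459 = 4.7295
Difference = 4.5805 − 4.7295 = -0.149

-0.15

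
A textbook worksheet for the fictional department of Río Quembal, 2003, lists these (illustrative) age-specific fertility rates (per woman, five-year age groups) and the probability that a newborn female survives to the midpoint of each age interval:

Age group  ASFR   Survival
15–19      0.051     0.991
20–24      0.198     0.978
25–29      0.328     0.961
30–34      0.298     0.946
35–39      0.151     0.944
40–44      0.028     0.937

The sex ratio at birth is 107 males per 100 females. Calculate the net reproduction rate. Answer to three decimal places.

2.440

Proportion female at birth = 100 / (100 + 107) = 0.48309.
Per-age-group product (5 × ASFR × survival probability):
  15–19: 5 × 0.051 × 0.991 = 0.25271
  20–24: 5 × 0.198 × 0.978 = 0.96822
  25–29: 5 × 0.328 × 0.961 = 1.57604
  30–34: 5 × 0.298 × 0.946 = 1.40954
  35–39: 5 × 0.151 × 0.944 = 0.71272
  40–44: 5 × 0.028 × 0.937 = 0.13118
Sum = 5.05041
NRR = 0.48309 × 5.05041 = 2.43980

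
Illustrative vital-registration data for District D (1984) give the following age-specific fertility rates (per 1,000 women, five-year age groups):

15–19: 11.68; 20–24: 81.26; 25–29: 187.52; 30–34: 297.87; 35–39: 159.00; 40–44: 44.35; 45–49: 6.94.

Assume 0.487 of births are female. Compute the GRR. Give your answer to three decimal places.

Proportion female at birth = 0.487.
Sum of ASFRs = 11.68 + 81.26 + 187.52 + 297.87 + 159.00 + 44.35 + 6.94 = 788.62
TFR = 5 × 788.62 / 1000 = 3.9431
GRR = 0.487 × 3.9431 = 1.92029

1.920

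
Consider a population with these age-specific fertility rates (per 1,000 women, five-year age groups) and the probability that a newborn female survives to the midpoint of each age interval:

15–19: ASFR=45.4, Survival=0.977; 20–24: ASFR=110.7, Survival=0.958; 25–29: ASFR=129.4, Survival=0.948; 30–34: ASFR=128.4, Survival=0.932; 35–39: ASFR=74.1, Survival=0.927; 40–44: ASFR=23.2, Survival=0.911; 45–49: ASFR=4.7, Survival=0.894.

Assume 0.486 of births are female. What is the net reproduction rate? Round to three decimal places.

1.183

Proportion female at birth = 0.486.
Weighting each age-specific rate by interval width and survival:
  15–19: 5 × 45.4/1000 × 0.977 = 0.22178
  20–24: 5 × 110.7/1000 × 0.958 = 0.53025
  25–29: 5 × 129.4/1000 × 0.948 = 0.61336
  30–34: 5 × 128.4/1000 × 0.932 = 0.59834
  35–39: 5 × 74.1/1000 × 0.927 = 0.34345
  40–44: 5 × 23.2/1000 × 0.911 = 0.10568
  45–49: 5 × 4.7/1000 × 0.894 = 0.02101
Sum = 2.43387
NRR = 0.486 × 2.43387 = 1.18286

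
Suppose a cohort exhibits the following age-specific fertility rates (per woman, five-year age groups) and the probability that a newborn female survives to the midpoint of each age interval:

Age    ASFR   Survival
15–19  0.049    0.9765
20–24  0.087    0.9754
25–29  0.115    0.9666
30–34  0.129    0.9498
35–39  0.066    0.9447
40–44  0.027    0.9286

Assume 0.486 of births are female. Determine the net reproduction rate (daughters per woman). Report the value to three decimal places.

1.103

Proportion female at birth = 0.486.
Weighting each age-specific rate by interval width and survival:
  15–19: 5 × 0.049 × 0.9765 = 0.23924
  20–24: 5 × 0.087 × 0.9754 = 0.42430
  25–29: 5 × 0.115 × 0.9666 = 0.55580
  30–34: 5 × 0.129 × 0.9498 = 0.61262
  35–39: 5 × 0.066 × 0.9447 = 0.31175
  40–44: 5 × 0.027 × 0.9286 = 0.12536
Sum = 2.26907
NRR = 0.486 × 2.26907 = 1.10277
An NRR exceeding 1 indicates intrinsic growth under these rates.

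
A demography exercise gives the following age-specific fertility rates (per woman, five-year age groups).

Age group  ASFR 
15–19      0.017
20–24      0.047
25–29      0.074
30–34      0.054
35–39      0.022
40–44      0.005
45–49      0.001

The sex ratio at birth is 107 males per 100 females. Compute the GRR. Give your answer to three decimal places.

Proportion female at birth = 100 / (100 + 107) = 0.48309.
Sum of ASFRs = 0.017 + 0.047 + 0.074 + 0.054 + 0.022 + 0.005 + 0.001 = 0.220
TFR = 5 × 0.220 = 1.1
GRR = 0.48309 × 1.1 = 0.53140

0.531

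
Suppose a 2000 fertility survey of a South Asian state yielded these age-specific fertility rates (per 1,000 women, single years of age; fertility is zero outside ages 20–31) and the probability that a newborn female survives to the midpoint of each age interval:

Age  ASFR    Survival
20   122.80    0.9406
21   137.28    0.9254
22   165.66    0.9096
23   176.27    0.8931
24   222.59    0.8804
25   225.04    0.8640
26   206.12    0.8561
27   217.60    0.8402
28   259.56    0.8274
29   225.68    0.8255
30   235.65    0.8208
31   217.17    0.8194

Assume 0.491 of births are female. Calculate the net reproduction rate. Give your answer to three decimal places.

Proportion female at birth = 0.491.
Weighting each age-specific rate by interval width and survival:
  20: 1 × 122.80/1000 × 0.9406 = 0.11551
  21: 1 × 137.28/1000 × 0.9254 = 0.12704
  22: 1 × 165.66/1000 × 0.9096 = 0.15068
  23: 1 × 176.27/1000 × 0.8931 = 0.15743
  24: 1 × 222.59/1000 × 0.8804 = 0.19597
  25: 1 × 225.04/1000 × 0.8640 = 0.19443
  26: 1 × 206.12/1000 × 0.8561 = 0.17646
  27: 1 × 217.60/1000 × 0.8402 = 0.18283
  28: 1 × 259.56/1000 × 0.8274 = 0.21476
  29: 1 × 225.68/1000 × 0.8255 = 0.18630
  30: 1 × 235.65/1000 × 0.8208 = 0.19342
  31: 1 × 217.17/1000 × 0.8194 = 0.17795
Sum = 2.07278
NRR = 0.491 × 2.07278 = 1.01773

1.018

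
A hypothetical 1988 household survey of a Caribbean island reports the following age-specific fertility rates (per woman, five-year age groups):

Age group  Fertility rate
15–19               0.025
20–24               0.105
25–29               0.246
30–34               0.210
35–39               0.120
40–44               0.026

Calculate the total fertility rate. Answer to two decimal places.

3.66

Sum of ASFRs = 0.025 + 0.105 + 0.246 + 0.210 + 0.120 + 0.026 = 0.732
TFR = 5 × 0.732 = 3.66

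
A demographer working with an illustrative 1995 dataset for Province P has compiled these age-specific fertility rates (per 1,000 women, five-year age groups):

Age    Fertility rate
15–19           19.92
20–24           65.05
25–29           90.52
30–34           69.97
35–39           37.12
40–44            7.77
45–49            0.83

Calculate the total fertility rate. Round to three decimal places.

1.456

Sum of ASFRs = 19.92 + 65.05 + 90.52 + 69.97 + 37.12 + 7.77 + 0.83 = 291.18
TFR = 5 × 291.18 / 1000 = 1.4559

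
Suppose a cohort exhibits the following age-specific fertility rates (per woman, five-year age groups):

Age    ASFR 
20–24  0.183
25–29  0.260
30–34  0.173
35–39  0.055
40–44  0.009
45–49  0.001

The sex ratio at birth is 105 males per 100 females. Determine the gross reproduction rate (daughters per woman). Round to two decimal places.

1.66

Proportion female at birth = 100 / (100 + 105) = 0.48780.
Sum of ASFRs = 0.183 + 0.260 + 0.173 + 0.055 + 0.009 + 0.001 = 0.681
TFR = 5 × 0.681 = 3.405
GRR = 0.48780 × 3.405 = 1.66096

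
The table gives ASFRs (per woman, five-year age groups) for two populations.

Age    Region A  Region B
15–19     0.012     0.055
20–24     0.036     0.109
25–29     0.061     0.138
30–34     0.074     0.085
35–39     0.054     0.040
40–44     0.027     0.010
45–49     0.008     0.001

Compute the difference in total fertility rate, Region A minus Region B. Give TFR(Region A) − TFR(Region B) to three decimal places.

-0.830

Region A:
  Sum of ASFRs = 0.012 + 0.036 + 0.061 + 0.074 + 0.054 + 0.027 + 0.008 = 0.272
  TFR = 5 × 0.272 = 1.36
Region B:
  Sum of ASFRs = 0.055 + 0.109 + 0.138 + 0.085 + 0.040 + 0.010 + 0.001 = 0.438
  TFR = 5 × 0.438 = 2.19
Difference = 1.36 − 2.19 = -0.83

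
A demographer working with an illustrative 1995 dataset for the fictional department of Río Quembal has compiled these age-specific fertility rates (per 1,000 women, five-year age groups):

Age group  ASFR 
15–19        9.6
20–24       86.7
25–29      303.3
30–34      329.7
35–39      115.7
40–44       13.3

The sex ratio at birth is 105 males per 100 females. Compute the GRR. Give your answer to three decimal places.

2.093

Proportion female at birth = 100 / (100 + 105) = 0.48780.
Sum of ASFRs = 9.6 + 86.7 + 303.3 + 329.7 + 115.7 + 13.3 = 858.3
TFR = 5 × 858.3 / 1000 = 4.2915
GRR = 0.48780 × 4.2915 = 2.09339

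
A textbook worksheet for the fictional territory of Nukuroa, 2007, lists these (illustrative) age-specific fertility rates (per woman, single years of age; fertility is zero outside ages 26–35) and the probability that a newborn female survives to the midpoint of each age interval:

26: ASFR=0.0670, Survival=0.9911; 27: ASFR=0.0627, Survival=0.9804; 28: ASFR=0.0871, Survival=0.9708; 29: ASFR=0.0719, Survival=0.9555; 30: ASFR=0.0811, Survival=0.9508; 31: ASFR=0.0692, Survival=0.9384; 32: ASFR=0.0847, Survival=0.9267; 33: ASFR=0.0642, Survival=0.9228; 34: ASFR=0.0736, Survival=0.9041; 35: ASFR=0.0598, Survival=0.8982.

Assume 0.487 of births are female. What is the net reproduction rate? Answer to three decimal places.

Proportion female at birth = 0.487.
Survival-weighted fertility by age (1·fₓ·Sₓ):
  26: 1 × 0.0670 × 0.9911 = 0.06640
  27: 1 × 0.0627 × 0.9804 = 0.06147
  28: 1 × 0.0871 × 0.9708 = 0.08456
  29: 1 × 0.0719 × 0.9555 = 0.06870
  30: 1 × 0.0811 × 0.9508 = 0.07711
  31: 1 × 0.0692 × 0.9384 = 0.06494
  32: 1 × 0.0847 × 0.9267 = 0.07849
  33: 1 × 0.0642 × 0.9228 = 0.05924
  34: 1 × 0.0736 × 0.9041 = 0.06654
  35: 1 × 0.0598 × 0.8982 = 0.05371
Sum = 0.68116
NRR = 0.487 × 0.68116 = 0.33172
With NRR below 1 the population is below replacement fertility.

0.332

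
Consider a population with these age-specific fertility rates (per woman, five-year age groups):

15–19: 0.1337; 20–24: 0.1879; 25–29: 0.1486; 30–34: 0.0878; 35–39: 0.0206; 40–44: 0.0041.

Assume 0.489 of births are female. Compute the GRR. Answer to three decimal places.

Proportion female at birth = 0.489.
Sum of ASFRs = 0.1337 + 0.1879 + 0.1486 + 0.0878 + 0.0206 + 0.0041 = 0.5827
TFR = 5 × 0.5827 = 2.9135
GRR = 0.489 × 2.9135 = 1.42470

1.425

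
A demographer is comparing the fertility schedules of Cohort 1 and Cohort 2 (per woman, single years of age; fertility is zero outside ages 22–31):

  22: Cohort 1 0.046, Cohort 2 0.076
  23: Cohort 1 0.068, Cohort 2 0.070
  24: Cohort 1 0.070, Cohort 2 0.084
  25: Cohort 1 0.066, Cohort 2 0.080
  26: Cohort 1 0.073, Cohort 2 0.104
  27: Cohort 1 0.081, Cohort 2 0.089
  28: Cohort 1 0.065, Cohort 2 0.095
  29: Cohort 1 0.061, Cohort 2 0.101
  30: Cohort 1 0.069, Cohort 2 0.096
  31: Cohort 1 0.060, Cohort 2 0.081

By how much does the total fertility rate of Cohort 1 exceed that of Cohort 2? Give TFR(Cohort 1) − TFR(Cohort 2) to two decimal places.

-0.22

Cohort 1:
  Sum of ASFRs = 0.046 + 0.068 + 0.070 + 0.066 + 0.073 + 0.081 + 0.065 + 0.061 + 0.069 + 0.060 = 0.659
  TFR = 0.659
Cohort 2:
  Sum of ASFRs = 0.076 + 0.070 + 0.084 + 0.080 + 0.104 + 0.089 + 0.095 + 0.101 + 0.096 + 0.081 = 0.876
  TFR = 0.876
Difference = 0.659 − 0.876 = -0.217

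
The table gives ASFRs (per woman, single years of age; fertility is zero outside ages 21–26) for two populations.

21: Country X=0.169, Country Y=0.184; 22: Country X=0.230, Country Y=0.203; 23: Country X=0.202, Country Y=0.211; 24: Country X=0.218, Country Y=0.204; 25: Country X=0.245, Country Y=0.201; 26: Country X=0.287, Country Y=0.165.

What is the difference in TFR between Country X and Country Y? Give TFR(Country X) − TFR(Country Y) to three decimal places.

0.183

Country X:
  Sum of ASFRs = 0.169 + 0.230 + 0.202 + 0.218 + 0.245 + 0.287 = 1.351
  TFR = 1.351
Country Y:
  Sum of ASFRs = 0.184 + 0.203 + 0.211 + 0.204 + 0.201 + 0.165 = 1.168
  TFR = 1.168
Difference = 1.351 − 1.168 = 0.183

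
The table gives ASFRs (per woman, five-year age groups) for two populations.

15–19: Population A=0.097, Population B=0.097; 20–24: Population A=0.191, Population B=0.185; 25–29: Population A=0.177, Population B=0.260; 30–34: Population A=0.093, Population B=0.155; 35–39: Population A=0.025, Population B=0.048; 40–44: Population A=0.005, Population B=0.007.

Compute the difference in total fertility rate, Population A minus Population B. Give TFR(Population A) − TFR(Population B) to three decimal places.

Population A:
  Sum of ASFRs = 0.097 + 0.191 + 0.177 + 0.093 + 0.025 + 0.005 = 0.588
  TFR = 5 × 0.588 = 2.94
Population B:
  Sum of ASFRs = 0.097 + 0.185 + 0.260 + 0.155 + 0.048 + 0.007 = 0.752
  TFR = 5 × 0.752 = 3.76
Difference = 2.94 − 3.76 = -0.82

-0.820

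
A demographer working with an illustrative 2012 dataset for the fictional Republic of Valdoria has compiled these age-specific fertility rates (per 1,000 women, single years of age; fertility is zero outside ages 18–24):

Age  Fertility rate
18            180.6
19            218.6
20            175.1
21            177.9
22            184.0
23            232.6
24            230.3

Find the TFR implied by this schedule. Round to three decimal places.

Sum of ASFRs = 180.6 + 218.6 + 175.1 + 177.9 + 184.0 + 232.6 + 230.3 = 1399.1
TFR = 1399.1 / 1000 = 1.3991

1.399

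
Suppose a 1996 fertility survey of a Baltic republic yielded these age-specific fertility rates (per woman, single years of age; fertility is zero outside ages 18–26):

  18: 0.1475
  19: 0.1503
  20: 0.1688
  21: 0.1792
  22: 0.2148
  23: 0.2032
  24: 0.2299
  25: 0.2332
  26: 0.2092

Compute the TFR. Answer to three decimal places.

Sum of ASFRs = 0.1475 + 0.1503 + 0.1688 + 0.1792 + 0.2148 + 0.2032 + 0.2299 + 0.2332 + 0.2092 = 1.7361
TFR = 1.7361

1.736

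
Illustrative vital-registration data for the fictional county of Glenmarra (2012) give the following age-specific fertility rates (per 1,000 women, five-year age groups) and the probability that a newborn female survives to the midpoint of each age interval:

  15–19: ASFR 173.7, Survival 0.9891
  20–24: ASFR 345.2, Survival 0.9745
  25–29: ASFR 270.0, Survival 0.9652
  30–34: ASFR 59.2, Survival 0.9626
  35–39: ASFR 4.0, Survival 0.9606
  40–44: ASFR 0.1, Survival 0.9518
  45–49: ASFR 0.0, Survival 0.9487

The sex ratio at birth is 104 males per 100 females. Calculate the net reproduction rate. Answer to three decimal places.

2.034

Proportion female at birth = 100 / (100 + 104) = 0.49020.
Weighting each age-specific rate by interval width and survival:
  15–19: 5 × 173.7/1000 × 0.9891 = 0.85903
  20–24: 5 × 345.2/1000 × 0.9745 = 1.68199
  25–29: 5 × 270.0/1000 × 0.9652 = 1.30302
  30–34: 5 × 59.2/1000 × 0.9626 = 0.28493
  35–39: 5 × 4.0/1000 × 0.9606 = 0.01921
  40–44: 5 × 0.1/1000 × 0.9518 = 0.00048
  45–49: 5 × 0.0/1000 × 0.9487 = 0.00000
Sum = 4.14866
NRR = 0.49020 × 4.14866 = 2.03367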